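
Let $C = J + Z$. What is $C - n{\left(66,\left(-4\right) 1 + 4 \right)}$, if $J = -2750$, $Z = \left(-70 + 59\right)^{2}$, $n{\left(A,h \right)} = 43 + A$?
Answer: $-2738$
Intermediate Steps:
$Z = 121$ ($Z = \left(-11\right)^{2} = 121$)
$C = -2629$ ($C = -2750 + 121 = -2629$)
$C - n{\left(66,\left(-4\right) 1 + 4 \right)} = -2629 - \left(43 + 66\right) = -2629 - 109 = -2738$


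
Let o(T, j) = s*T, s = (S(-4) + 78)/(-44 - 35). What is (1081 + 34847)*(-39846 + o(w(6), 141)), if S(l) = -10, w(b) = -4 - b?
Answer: -113070948912/79 ≈ -1.4313e+9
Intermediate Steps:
s = -68/79 (s = (-10 + 78)/(-44 - 35) = 68/(-79) = 68*(-1/79) = -68/79 ≈ -0.86076)
o(T, j) = -68*T/79
(1081 + 34847)*(-39846 + o(w(6), 141)) = (1081 + 34847)*(-39846 - 68*(-4 - 1*6)/79) = 35928*(-39846 - 68*(-4 - 6)/79) = 35928*(-39846 - 68/79*(-10)) = 35928*(-39846 + 680/79) = 35928*(-3147154/79) = -113070948912/79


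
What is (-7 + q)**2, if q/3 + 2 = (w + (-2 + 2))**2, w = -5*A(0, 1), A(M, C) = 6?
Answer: 7219969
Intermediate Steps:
w = -30 (w = -5*6 = -30)
q = 2694 (q = -6 + 3*(-30 + (-2 + 2))**2 = -6 + 3*(-30 + 0)**2 = -6 + 3*(-30)**2 = -6 + 3*900 = -6 + 2700 = 2694)
(-7 + q)**2 = (-7 + 2694)**2 = 2687**2 = 7219969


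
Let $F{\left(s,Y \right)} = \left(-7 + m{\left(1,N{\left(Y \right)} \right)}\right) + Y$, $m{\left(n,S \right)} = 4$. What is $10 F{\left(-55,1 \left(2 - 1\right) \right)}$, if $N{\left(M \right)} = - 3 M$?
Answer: $-20$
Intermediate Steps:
$F{\left(s,Y \right)} = -3 + Y$ ($F{\left(s,Y \right)} = \left(-7 + 4\right) + Y = -3 + Y$)
$10 F{\left(-55,1 \left(2 - 1\right) \right)} = 10 \left(-3 + 1 \left(2 - 1\right)\right) = 10 \left(-3 + 1 \cdot 1\right) = 10 \left(-3 + 1\right) = 10 \left(-2\right) = -20$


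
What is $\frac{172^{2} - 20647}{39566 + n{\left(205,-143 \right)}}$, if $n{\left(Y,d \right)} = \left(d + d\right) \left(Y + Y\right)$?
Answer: $- \frac{2979}{25898} \approx -0.11503$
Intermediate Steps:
$n{\left(Y,d \right)} = 4 Y d$ ($n{\left(Y,d \right)} = 2 d 2 Y = 4 Y d$)
$\frac{172^{2} - 20647}{39566 + n{\left(205,-143 \right)}} = \frac{172^{2} - 20647}{39566 + 4 \cdot 205 \left(-143\right)} = \frac{29584 - 20647}{39566 - 117260} = \frac{8937}{-77694} = 8937 \left(- \frac{1}{77694}\right) = - \frac{2979}{25898}$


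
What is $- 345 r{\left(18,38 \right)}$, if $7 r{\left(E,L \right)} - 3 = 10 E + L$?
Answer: $- \frac{76245}{7} \approx -10892.0$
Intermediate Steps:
$r{\left(E,L \right)} = \frac{3}{7} + \frac{L}{7} + \frac{10 E}{7}$ ($r{\left(E,L \right)} = \frac{3}{7} + \frac{10 E + L}{7} = \frac{3}{7} + \frac{L + 10 E}{7} = \frac{3}{7} + \left(\frac{L}{7} + \frac{10 E}{7}\right) = \frac{3}{7} + \frac{L}{7} + \frac{10 E}{7}$)
$- 345 r{\left(18,38 \right)} = - 345 \left(\frac{3}{7} + \frac{1}{7} \cdot 38 + \frac{10}{7} \cdot 18\right) = - 345 \left(\frac{3}{7} + \frac{38}{7} + \frac{180}{7}\right) = \left(-345\right) \frac{221}{7} = - \frac{76245}{7}$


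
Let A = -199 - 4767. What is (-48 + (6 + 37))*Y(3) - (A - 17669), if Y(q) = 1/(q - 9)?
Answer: 135815/6 ≈ 22636.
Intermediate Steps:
Y(q) = 1/(-9 + q)
A = -4966
(-48 + (6 + 37))*Y(3) - (A - 17669) = (-48 + (6 + 37))/(-9 + 3) - (-4966 - 17669) = (-48 + 43)/(-6) - 1*(-22635) = -5*(-⅙) + 22635 = ⅚ + 22635 = 135815/6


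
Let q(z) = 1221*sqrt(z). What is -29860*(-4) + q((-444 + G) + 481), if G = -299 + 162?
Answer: 119440 + 12210*I ≈ 1.1944e+5 + 12210.0*I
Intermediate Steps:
G = -137
-29860*(-4) + q((-444 + G) + 481) = -29860*(-4) + 1221*sqrt((-444 - 137) + 481) = 119440 + 1221*sqrt(-581 + 481) = 119440 + 1221*sqrt(-100) = 119440 + 1221*(10*I) = 119440 + 12210*I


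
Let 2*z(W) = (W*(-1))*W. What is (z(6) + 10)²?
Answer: 64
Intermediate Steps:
z(W) = -W²/2 (z(W) = ((W*(-1))*W)/2 = ((-W)*W)/2 = (-W²)/2 = -W²/2)
(z(6) + 10)² = (-½*6² + 10)² = (-½*36 + 10)² = (-18 + 10)² = (-8)² = 64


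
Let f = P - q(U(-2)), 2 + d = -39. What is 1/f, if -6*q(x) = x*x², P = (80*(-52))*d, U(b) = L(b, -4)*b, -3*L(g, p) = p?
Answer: 81/13815104 ≈ 5.8631e-6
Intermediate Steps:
d = -41 (d = -2 - 39 = -41)
L(g, p) = -p/3
U(b) = 4*b/3 (U(b) = (-⅓*(-4))*b = 4*b/3)
P = 170560 (P = (80*(-52))*(-41) = -4160*(-41) = 170560)
q(x) = -x³/6 (q(x) = -x*x²/6 = -x³/6)
f = 13815104/81 (f = 170560 - (-1)*((4/3)*(-2))³/6 = 170560 - (-1)*(-8/3)³/6 = 170560 - (-1)*(-512)/(6*27) = 170560 - 1*256/81 = 170560 - 256/81 = 13815104/81 ≈ 1.7056e+5)
1/f = 1/(13815104/81) = 81/13815104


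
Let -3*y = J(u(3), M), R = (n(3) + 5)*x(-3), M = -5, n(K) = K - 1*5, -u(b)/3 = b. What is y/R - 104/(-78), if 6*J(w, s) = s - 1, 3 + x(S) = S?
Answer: 71/54 ≈ 1.3148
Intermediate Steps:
u(b) = -3*b
x(S) = -3 + S
n(K) = -5 + K (n(K) = K - 5 = -5 + K)
R = -18 (R = ((-5 + 3) + 5)*(-3 - 3) = (-2 + 5)*(-6) = 3*(-6) = -18)
J(w, s) = -⅙ + s/6 (J(w, s) = (s - 1)/6 = (-1 + s)/6 = -⅙ + s/6)
y = ⅓ (y = -(-⅙ + (⅙)*(-5))/3 = -(-⅙ - ⅚)/3 = -⅓*(-1) = ⅓ ≈ 0.33333)
y/R - 104/(-78) = (⅓)/(-18) - 104/(-78) = (⅓)*(-1/18) - 104*(-1/78) = -1/54 + 4/3 = 71/54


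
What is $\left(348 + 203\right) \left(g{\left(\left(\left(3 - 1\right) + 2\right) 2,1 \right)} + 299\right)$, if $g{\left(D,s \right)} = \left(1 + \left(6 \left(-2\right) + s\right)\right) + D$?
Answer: $163647$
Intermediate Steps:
$g{\left(D,s \right)} = -11 + D + s$ ($g{\left(D,s \right)} = \left(1 + \left(-12 + s\right)\right) + D = \left(-11 + s\right) + D = -11 + D + s$)
$\left(348 + 203\right) \left(g{\left(\left(\left(3 - 1\right) + 2\right) 2,1 \right)} + 299\right) = \left(348 + 203\right) \left(\left(-11 + \left(\left(3 - 1\right) + 2\right) 2 + 1\right) + 299\right) = 551 \left(\left(-11 + \left(\left(3 - 1\right) + 2\right) 2 + 1\right) + 299\right) = 551 \left(\left(-11 + \left(2 + 2\right) 2 + 1\right) + 299\right) = 551 \left(\left(-11 + 4 \cdot 2 + 1\right) + 299\right) = 551 \left(\left(-11 + 8 + 1\right) + 299\right) = 551 \left(-2 + 299\right) = 551 \cdot 297 = 163647$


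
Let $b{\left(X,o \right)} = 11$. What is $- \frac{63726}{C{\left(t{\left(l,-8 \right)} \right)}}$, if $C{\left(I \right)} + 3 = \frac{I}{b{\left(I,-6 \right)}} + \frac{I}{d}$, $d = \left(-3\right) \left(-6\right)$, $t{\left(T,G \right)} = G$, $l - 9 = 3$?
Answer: $\frac{6308874}{413} \approx 15276.0$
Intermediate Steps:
$l = 12$ ($l = 9 + 3 = 12$)
$d = 18$
$C{\left(I \right)} = -3 + \frac{29 I}{198}$ ($C{\left(I \right)} = -3 + \left(\frac{I}{11} + \frac{I}{18}\right) = -3 + \frac{29 I}{198}$)
$- \frac{63726}{C{\left(t{\left(l,-8 \right)} \right)}} = - \frac{63726}{-3 + \frac{29}{198} \left(-8\right)} = - \frac{63726}{-3 - \frac{116}{99}} = - \frac{63726}{- \frac{413}{99}} = \left(-63726\right) \left(- \frac{99}{413}\right) = \frac{6308874}{413}$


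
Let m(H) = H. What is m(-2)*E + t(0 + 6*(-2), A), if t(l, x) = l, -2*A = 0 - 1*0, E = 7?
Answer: -26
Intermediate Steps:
A = 0 (A = -(0 - 1*0)/2 = -(0 + 0)/2 = -½*0 = 0)
m(-2)*E + t(0 + 6*(-2), A) = -2*7 + (0 + 6*(-2)) = -14 + (0 - 12) = -14 - 12 = -26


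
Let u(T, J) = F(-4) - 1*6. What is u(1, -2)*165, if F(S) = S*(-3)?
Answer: 990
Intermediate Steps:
F(S) = -3*S
u(T, J) = 6 (u(T, J) = -3*(-4) - 1*6 = 12 - 6 = 6)
u(1, -2)*165 = 6*165 = 990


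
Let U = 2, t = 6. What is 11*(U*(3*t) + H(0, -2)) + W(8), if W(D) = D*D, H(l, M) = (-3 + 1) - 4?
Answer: 394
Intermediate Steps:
H(l, M) = -6 (H(l, M) = -2 - 4 = -6)
W(D) = D**2
11*(U*(3*t) + H(0, -2)) + W(8) = 11*(2*(3*6) - 6) + 8**2 = 11*(2*18 - 6) + 64 = 11*(36 - 6) + 64 = 11*30 + 64 = 330 + 64 = 394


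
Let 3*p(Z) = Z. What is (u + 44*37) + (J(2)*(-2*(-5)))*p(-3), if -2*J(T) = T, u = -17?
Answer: 1621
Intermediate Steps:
p(Z) = Z/3
J(T) = -T/2
(u + 44*37) + (J(2)*(-2*(-5)))*p(-3) = (-17 + 44*37) + ((-1/2*2)*(-2*(-5)))*((1/3)*(-3)) = (-17 + 1628) - 1*10*(-1) = 1611 - 10*(-1) = 1611 + 10 = 1621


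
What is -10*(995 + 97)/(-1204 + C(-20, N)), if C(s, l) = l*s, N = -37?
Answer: 1365/58 ≈ 23.534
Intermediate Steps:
-10*(995 + 97)/(-1204 + C(-20, N)) = -10*(995 + 97)/(-1204 - 37*(-20)) = -10920/(-1204 + 740) = -10920/(-464) = -10920*(-1)/464 = -10*(-273/116) = 1365/58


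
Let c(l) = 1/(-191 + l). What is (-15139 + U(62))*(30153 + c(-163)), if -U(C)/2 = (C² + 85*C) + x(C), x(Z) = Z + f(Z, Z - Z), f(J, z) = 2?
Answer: -119177007565/118 ≈ -1.0100e+9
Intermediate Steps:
x(Z) = 2 + Z (x(Z) = Z + 2 = 2 + Z)
U(C) = -4 - 172*C - 2*C² (U(C) = -2*((C² + 85*C) + (2 + C)) = -2*(2 + C² + 86*C) = -4 - 172*C - 2*C²)
(-15139 + U(62))*(30153 + c(-163)) = (-15139 + (-4 - 172*62 - 2*62²))*(30153 + 1/(-191 - 163)) = (-15139 + (-4 - 10664 - 2*3844))*(30153 + 1/(-354)) = (-15139 + (-4 - 10664 - 7688))*(30153 - 1/354) = (-15139 - 18356)*(10674161/354) = -33495*10674161/354 = -119177007565/118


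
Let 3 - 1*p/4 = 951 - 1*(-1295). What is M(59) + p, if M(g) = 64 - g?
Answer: -8967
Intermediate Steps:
p = -8972 (p = 12 - 4*(951 - 1*(-1295)) = 12 - 4*(951 + 1295) = 12 - 4*2246 = 12 - 8984 = -8972)
M(59) + p = (64 - 1*59) - 8972 = (64 - 59) - 8972 = 5 - 8972 = -8967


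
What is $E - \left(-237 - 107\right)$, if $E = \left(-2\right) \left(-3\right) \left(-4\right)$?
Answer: $320$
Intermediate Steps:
$E = -24$ ($E = 6 \left(-4\right) = -24$)
$E - \left(-237 - 107\right) = -24 - \left(-237 - 107\right) = -24 - -344 = -24 + 344 = 320$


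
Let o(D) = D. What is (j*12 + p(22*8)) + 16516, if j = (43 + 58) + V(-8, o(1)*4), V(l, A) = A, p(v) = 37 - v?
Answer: 17637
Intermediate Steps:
j = 105 (j = (43 + 58) + 1*4 = 101 + 4 = 105)
(j*12 + p(22*8)) + 16516 = (105*12 + (37 - 22*8)) + 16516 = (1260 + (37 - 1*176)) + 16516 = (1260 + (37 - 176)) + 16516 = (1260 - 139) + 16516 = 1121 + 16516 = 17637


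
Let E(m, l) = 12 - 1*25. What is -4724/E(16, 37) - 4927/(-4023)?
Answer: 19068703/52299 ≈ 364.61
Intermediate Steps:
E(m, l) = -13 (E(m, l) = 12 - 25 = -13)
-4724/E(16, 37) - 4927/(-4023) = -4724/(-13) - 4927/(-4023) = -4724*(-1/13) - 4927*(-1/4023) = 4724/13 + 4927/4023 = 19068703/52299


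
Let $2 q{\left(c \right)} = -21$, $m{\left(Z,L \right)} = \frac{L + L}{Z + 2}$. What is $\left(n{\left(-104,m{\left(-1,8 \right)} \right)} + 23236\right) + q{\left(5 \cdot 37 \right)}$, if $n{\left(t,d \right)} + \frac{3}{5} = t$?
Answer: $\frac{231209}{10} \approx 23121.0$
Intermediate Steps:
$m{\left(Z,L \right)} = \frac{2 L}{2 + Z}$
$n{\left(t,d \right)} = - \frac{3}{5} + t$
$q{\left(c \right)} = - \frac{21}{2}$ ($q{\left(c \right)} = \frac{1}{2} \left(-21\right) = - \frac{21}{2}$)
$\left(n{\left(-104,m{\left(-1,8 \right)} \right)} + 23236\right) + q{\left(5 \cdot 37 \right)} = \left(\left(- \frac{3}{5} - 104\right) + 23236\right) - \frac{21}{2} = \left(- \frac{523}{5} + 23236\right) - \frac{21}{2} = \frac{115657}{5} - \frac{21}{2} = \frac{231209}{10}$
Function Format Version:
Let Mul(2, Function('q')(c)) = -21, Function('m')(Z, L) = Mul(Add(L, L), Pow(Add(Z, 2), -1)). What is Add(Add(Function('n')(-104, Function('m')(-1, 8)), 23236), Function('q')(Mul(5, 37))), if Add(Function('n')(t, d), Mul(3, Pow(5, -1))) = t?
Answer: Rational(231209, 10) ≈ 23121.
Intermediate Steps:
Function('m')(Z, L) = Mul(2, L, Pow(Add(2, Z), -1)) (Function('m')(Z, L) = Mul(Mul(2, L), Pow(Add(2, Z), -1)) = Mul(2, L, Pow(Add(2, Z), -1)))
Function('n')(t, d) = Add(Rational(-3, 5), t)
Function('q')(c) = Rational(-21, 2) (Function('q')(c) = Mul(Rational(1, 2), -21) = Rational(-21, 2))
Add(Add(Function('n')(-104, Function('m')(-1, 8)), 23236), Function('q')(Mul(5, 37))) = Add(Add(Add(Rational(-3, 5), -104), 23236), Rational(-21, 2)) = Add(Add(Rational(-523, 5), 23236), Rational(-21, 2)) = Add(Rational(115657, 5), Rational(-21, 2)) = Rational(231209, 10)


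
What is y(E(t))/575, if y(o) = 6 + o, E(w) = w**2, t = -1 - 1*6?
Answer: 11/115 ≈ 0.095652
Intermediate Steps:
t = -7 (t = -1 - 6 = -7)
y(E(t))/575 = (6 + (-7)**2)/575 = (6 + 49)/575 = (1/575)*55 = 11/115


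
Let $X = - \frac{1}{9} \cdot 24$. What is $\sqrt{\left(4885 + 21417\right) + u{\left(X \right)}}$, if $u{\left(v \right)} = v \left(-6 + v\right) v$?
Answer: $\frac{\sqrt{2125470}}{9} \approx 161.99$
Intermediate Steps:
$X = - \frac{8}{3}$ ($X = \left(-1\right) \frac{1}{9} \cdot 24 = \left(- \frac{1}{9}\right) 24 = - \frac{8}{3} \approx -2.6667$)
$u{\left(v \right)} = v^{2} \left(-6 + v\right)$
$\sqrt{\left(4885 + 21417\right) + u{\left(X \right)}} = \sqrt{\left(4885 + 21417\right) + \left(- \frac{8}{3}\right)^{2} \left(-6 - \frac{8}{3}\right)} = \sqrt{26302 + \frac{64}{9} \left(- \frac{26}{3}\right)} = \sqrt{26302 - \frac{1664}{27}} = \sqrt{\frac{708490}{27}} = \frac{\sqrt{2125470}}{9}$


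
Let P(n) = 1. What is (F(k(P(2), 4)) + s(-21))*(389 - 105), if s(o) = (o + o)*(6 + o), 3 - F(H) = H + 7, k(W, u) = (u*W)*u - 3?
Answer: 174092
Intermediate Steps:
k(W, u) = -3 + W*u² (k(W, u) = (W*u)*u - 3 = W*u² - 3 = -3 + W*u²)
F(H) = -4 - H (F(H) = 3 - (H + 7) = 3 - (7 + H) = 3 + (-7 - H) = -4 - H)
s(o) = 2*o*(6 + o) (s(o) = (2*o)*(6 + o) = 2*o*(6 + o))
(F(k(P(2), 4)) + s(-21))*(389 - 105) = ((-4 - (-3 + 1*4²)) + 2*(-21)*(6 - 21))*(389 - 105) = ((-4 - (-3 + 1*16)) + 2*(-21)*(-15))*284 = ((-4 - (-3 + 16)) + 630)*284 = ((-4 - 1*13) + 630)*284 = ((-4 - 13) + 630)*284 = (-17 + 630)*284 = 613*284 = 174092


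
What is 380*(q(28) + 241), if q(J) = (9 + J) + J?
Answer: 116280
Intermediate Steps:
q(J) = 9 + 2*J
380*(q(28) + 241) = 380*((9 + 2*28) + 241) = 380*((9 + 56) + 241) = 380*(65 + 241) = 380*306 = 116280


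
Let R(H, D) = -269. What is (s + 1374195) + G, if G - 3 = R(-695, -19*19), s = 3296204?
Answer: 4670133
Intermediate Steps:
G = -266 (G = 3 - 269 = -266)
(s + 1374195) + G = (3296204 + 1374195) - 266 = 4670399 - 266 = 4670133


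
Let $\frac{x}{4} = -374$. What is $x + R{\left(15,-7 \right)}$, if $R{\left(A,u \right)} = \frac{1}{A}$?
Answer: $- \frac{22439}{15} \approx -1495.9$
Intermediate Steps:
$x = -1496$ ($x = 4 \left(-374\right) = -1496$)
$x + R{\left(15,-7 \right)} = -1496 + \frac{1}{15} = - \frac{22439}{15}$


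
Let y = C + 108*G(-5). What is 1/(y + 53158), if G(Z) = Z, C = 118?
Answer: 1/52736 ≈ 1.8962e-5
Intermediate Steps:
y = -422 (y = 118 + 108*(-5) = 118 - 540 = -422)
1/(y + 53158) = 1/(-422 + 53158) = 1/52736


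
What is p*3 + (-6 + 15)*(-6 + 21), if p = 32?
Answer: 231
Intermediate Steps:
p*3 + (-6 + 15)*(-6 + 21) = 32*3 + (-6 + 15)*(-6 + 21) = 96 + 9*15 = 96 + 135 = 231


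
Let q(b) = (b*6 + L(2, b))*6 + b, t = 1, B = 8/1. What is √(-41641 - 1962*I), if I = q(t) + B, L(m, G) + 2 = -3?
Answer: I*√71071 ≈ 266.59*I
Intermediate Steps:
L(m, G) = -5 (L(m, G) = -2 - 3 = -5)
B = 8 (B = 8*1 = 8)
q(b) = -30 + 37*b (q(b) = (b*6 - 5)*6 + b = (6*b - 5)*6 + b = (-5 + 6*b)*6 + b = (-30 + 36*b) + b = -30 + 37*b)
I = 15 (I = (-30 + 37*1) + 8 = (-30 + 37) + 8 = 7 + 8 = 15)
√(-41641 - 1962*I) = √(-41641 - 1962*15) = √(-41641 - 29430) = √(-71071) = I*√71071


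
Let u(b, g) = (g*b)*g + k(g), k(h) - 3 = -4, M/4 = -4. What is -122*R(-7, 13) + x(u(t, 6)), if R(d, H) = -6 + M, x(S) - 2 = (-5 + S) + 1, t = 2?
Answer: 2753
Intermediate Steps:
M = -16 (M = 4*(-4) = -16)
k(h) = -1 (k(h) = 3 - 4 = -1)
u(b, g) = -1 + b*g² (u(b, g) = (g*b)*g - 1 = (b*g)*g - 1 = b*g² - 1 = -1 + b*g²)
x(S) = -2 + S (x(S) = 2 + ((-5 + S) + 1) = 2 + (-4 + S) = -2 + S)
R(d, H) = -22 (R(d, H) = -6 - 16 = -22)
-122*R(-7, 13) + x(u(t, 6)) = -122*(-22) + (-2 + (-1 + 2*6²)) = 2684 + (-2 + (-1 + 2*36)) = 2684 + (-2 + (-1 + 72)) = 2684 + (-2 + 71) = 2684 + 69 = 2753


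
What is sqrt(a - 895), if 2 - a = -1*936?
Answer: sqrt(43) ≈ 6.5574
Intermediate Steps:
a = 938 (a = 2 - (-1)*936 = 2 - 1*(-936) = 2 + 936 = 938)
sqrt(a - 895) = sqrt(938 - 895) = sqrt(43)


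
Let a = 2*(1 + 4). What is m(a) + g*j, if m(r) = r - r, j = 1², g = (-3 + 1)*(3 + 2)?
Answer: -10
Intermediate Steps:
g = -10 (g = -2*5 = -10)
a = 10 (a = 2*5 = 10)
j = 1
m(r) = 0
m(a) + g*j = 0 - 10*1 = 0 - 10 = -10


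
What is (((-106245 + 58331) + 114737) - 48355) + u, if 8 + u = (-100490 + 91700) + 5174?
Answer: 14844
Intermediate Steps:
u = -3624 (u = -8 + ((-100490 + 91700) + 5174) = -8 + (-8790 + 5174) = -8 - 3616 = -3624)
(((-106245 + 58331) + 114737) - 48355) + u = (((-106245 + 58331) + 114737) - 48355) - 3624 = ((-47914 + 114737) - 48355) - 3624 = (66823 - 48355) - 3624 = 18468 - 3624 = 14844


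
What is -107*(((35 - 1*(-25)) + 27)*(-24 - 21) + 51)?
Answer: 413448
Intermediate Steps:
-107*(((35 - 1*(-25)) + 27)*(-24 - 21) + 51) = -107*(((35 + 25) + 27)*(-45) + 51) = -107*((60 + 27)*(-45) + 51) = -107*(87*(-45) + 51) = -107*(-3915 + 51) = -107*(-3864) = 413448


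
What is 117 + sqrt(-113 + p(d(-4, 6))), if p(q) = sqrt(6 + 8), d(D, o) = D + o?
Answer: 117 + sqrt(-113 + sqrt(14)) ≈ 117.0 + 10.453*I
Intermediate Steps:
p(q) = sqrt(14)
117 + sqrt(-113 + p(d(-4, 6))) = 117 + sqrt(-113 + sqrt(14))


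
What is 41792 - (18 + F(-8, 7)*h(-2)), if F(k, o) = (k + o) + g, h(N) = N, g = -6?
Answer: 41760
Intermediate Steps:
F(k, o) = -6 + k + o (F(k, o) = (k + o) - 6 = -6 + k + o)
41792 - (18 + F(-8, 7)*h(-2)) = 41792 - (18 + (-6 - 8 + 7)*(-2)) = 41792 - (18 - 7*(-2)) = 41792 - (18 + 14) = 41792 - 1*32 = 41792 - 32 = 41760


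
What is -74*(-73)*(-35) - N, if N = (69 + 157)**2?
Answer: -240146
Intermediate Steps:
N = 51076 (N = 226**2 = 51076)
-74*(-73)*(-35) - N = -74*(-73)*(-35) - 1*51076 = 5402*(-35) - 51076 = -189070 - 51076 = -240146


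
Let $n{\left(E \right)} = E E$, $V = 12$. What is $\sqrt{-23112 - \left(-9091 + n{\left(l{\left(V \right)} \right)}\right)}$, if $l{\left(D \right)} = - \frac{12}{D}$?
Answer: $3 i \sqrt{1558} \approx 118.41 i$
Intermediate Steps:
$n{\left(E \right)} = E^{2}$
$\sqrt{-23112 - \left(-9091 + n{\left(l{\left(V \right)} \right)}\right)} = \sqrt{-23112 + \left(9091 - \left(- \frac{12}{12}\right)^{2}\right)} = \sqrt{-23112 + \left(9091 - \left(\left(-12\right) \frac{1}{12}\right)^{2}\right)} = \sqrt{-23112 + \left(9091 - \left(-1\right)^{2}\right)} = \sqrt{-23112 + \left(9091 - 1\right)} = \sqrt{-23112 + 9090} = \sqrt{-14022} = 3 i \sqrt{1558}$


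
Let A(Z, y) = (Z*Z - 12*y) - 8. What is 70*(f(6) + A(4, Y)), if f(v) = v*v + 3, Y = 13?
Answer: -7630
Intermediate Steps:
A(Z, y) = -8 + Z**2 - 12*y (A(Z, y) = (Z**2 - 12*y) - 8 = -8 + Z**2 - 12*y)
f(v) = 3 + v**2 (f(v) = v**2 + 3 = 3 + v**2)
70*(f(6) + A(4, Y)) = 70*((3 + 6**2) + (-8 + 4**2 - 12*13)) = 70*((3 + 36) + (-8 + 16 - 156)) = 70*(39 - 148) = 70*(-109) = -7630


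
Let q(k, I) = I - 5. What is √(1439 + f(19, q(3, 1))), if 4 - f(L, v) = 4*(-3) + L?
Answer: 2*√359 ≈ 37.895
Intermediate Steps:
q(k, I) = -5 + I
f(L, v) = 16 - L (f(L, v) = 4 - (4*(-3) + L) = 4 - (-12 + L) = 4 + (12 - L) = 16 - L)
√(1439 + f(19, q(3, 1))) = √(1439 + (16 - 1*19)) = √(1439 + (16 - 19)) = √(1439 - 3) = √1436 = 2*√359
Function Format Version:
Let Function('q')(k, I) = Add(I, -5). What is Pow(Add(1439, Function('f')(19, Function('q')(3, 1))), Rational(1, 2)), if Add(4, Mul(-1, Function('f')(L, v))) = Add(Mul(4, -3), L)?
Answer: Mul(2, Pow(359, Rational(1, 2))) ≈ 37.895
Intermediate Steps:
Function('q')(k, I) = Add(-5, I)
Function('f')(L, v) = Add(16, Mul(-1, L)) (Function('f')(L, v) = Add(4, Mul(-1, Add(Mul(4, -3), L))) = Add(4, Mul(-1, Add(-12, L))) = Add(4, Add(12, Mul(-1, L))) = Add(16, Mul(-1, L)))
Pow(Add(1439, Function('f')(19, Function('q')(3, 1))), Rational(1, 2)) = Pow(Add(1439, Add(16, Mul(-1, 19))), Rational(1, 2)) = Pow(Add(1439, Add(16, -19)), Rational(1, 2)) = Pow(Add(1439, -3), Rational(1, 2)) = Pow(1436, Rational(1, 2)) = Mul(2, Pow(359, Rational(1, 2)))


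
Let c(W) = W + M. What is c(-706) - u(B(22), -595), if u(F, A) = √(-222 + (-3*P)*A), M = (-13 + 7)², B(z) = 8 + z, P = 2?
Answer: -670 - 6*√93 ≈ -727.86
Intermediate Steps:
M = 36 (M = (-6)² = 36)
u(F, A) = √(-222 - 6*A) (u(F, A) = √(-222 + (-3*2)*A) = √(-222 - 6*A))
c(W) = 36 + W (c(W) = W + 36 = 36 + W)
c(-706) - u(B(22), -595) = (36 - 706) - √(-222 - 6*(-595)) = -670 - √(-222 + 3570) = -670 - √3348 = -670 - 6*√93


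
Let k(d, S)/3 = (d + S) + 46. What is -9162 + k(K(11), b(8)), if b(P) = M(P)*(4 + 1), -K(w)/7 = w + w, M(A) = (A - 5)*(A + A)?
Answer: -8766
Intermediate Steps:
M(A) = 2*A*(-5 + A) (M(A) = (-5 + A)*(2*A) = 2*A*(-5 + A))
K(w) = -14*w (K(w) = -7*(w + w) = -14*w)
b(P) = 10*P*(-5 + P) (b(P) = (2*P*(-5 + P))*(4 + 1) = (2*P*(-5 + P))*5 = 10*P*(-5 + P))
k(d, S) = 138 + 3*S + 3*d (k(d, S) = 3*((d + S) + 46) = 3*((S + d) + 46) = 3*(46 + S + d) = 138 + 3*S + 3*d)
-9162 + k(K(11), b(8)) = -9162 + (138 + 3*(10*8*(-5 + 8)) + 3*(-14*11)) = -9162 + (138 + 3*(10*8*3) + 3*(-154)) = -9162 + (138 + 3*240 - 462) = -9162 + (138 + 720 - 462) = -9162 + 396 = -8766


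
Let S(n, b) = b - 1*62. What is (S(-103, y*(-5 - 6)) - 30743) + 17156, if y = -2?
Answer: -13627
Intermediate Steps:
S(n, b) = -62 + b (S(n, b) = b - 62 = -62 + b)
(S(-103, y*(-5 - 6)) - 30743) + 17156 = ((-62 - 2*(-5 - 6)) - 30743) + 17156 = ((-62 - 2*(-11)) - 30743) + 17156 = ((-62 + 22) - 30743) + 17156 = (-40 - 30743) + 17156 = -30783 + 17156 = -13627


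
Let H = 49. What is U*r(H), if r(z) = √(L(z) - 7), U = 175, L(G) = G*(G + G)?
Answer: 175*√4795 ≈ 12118.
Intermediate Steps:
L(G) = 2*G² (L(G) = G*(2*G) = 2*G²)
r(z) = √(-7 + 2*z²) (r(z) = √(2*z² - 7) = √(-7 + 2*z²))
U*r(H) = 175*√(-7 + 2*49²) = 175*√(-7 + 2*2401) = 175*√(-7 + 4802) = 175*√4795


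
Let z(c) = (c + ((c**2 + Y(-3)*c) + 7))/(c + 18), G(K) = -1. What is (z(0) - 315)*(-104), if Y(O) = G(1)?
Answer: 294476/9 ≈ 32720.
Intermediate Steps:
Y(O) = -1
z(c) = (7 + c**2)/(18 + c) (z(c) = (c + ((c**2 - c) + 7))/(c + 18) = (c + (7 + c**2 - c))/(18 + c) = (7 + c**2)/(18 + c))
(z(0) - 315)*(-104) = ((7 + 0**2)/(18 + 0) - 315)*(-104) = ((7 + 0)/18 - 315)*(-104) = ((1/18)*7 - 315)*(-104) = (7/18 - 315)*(-104) = -5663/18*(-104) = 294476/9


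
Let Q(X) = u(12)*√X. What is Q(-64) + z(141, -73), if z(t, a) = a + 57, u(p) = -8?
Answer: -16 - 64*I ≈ -16.0 - 64.0*I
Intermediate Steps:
z(t, a) = 57 + a
Q(X) = -8*√X
Q(-64) + z(141, -73) = -64*I + (57 - 73) = -64*I - 16 = -16 - 64*I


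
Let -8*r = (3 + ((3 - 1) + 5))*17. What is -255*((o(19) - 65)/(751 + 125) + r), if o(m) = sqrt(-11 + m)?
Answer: 396950/73 - 85*sqrt(2)/146 ≈ 5436.8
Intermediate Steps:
r = -85/4 (r = -(3 + ((3 - 1) + 5))*17/8 = -(3 + (2 + 5))*17/8 = -(3 + 7)*17/8 = -5*17/4 = -1/8*170 = -85/4 ≈ -21.250)
-255*((o(19) - 65)/(751 + 125) + r) = -255*((sqrt(-11 + 19) - 65)/(751 + 125) - 85/4) = -255*((sqrt(8) - 65)/876 - 85/4) = -255*((2*sqrt(2) - 65)*(1/876) - 85/4) = -255*((-65 + 2*sqrt(2))*(1/876) - 85/4) = -255*((-65/876 + sqrt(2)/438) - 85/4) = -255*(-4670/219 + sqrt(2)/438) = 396950/73 - 85*sqrt(2)/146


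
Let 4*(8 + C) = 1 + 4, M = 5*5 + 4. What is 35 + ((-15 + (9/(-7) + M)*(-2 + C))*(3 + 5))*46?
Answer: -94725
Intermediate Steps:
M = 29 (M = 25 + 4 = 29)
C = -27/4 (C = -8 + (1 + 4)/4 = -8 + (¼)*5 = -8 + 5/4 = -27/4 ≈ -6.7500)
35 + ((-15 + (9/(-7) + M)*(-2 + C))*(3 + 5))*46 = 35 + ((-15 + (9/(-7) + 29)*(-2 - 27/4))*(3 + 5))*46 = 35 + ((-15 + (9*(-⅐) + 29)*(-35/4))*8)*46 = 35 + ((-15 + (-9/7 + 29)*(-35/4))*8)*46 = 35 + ((-15 + (194/7)*(-35/4))*8)*46 = 35 + ((-15 - 485/2)*8)*46 = 35 - 515/2*8*46 = 35 - 2060*46 = 35 - 94760 = -94725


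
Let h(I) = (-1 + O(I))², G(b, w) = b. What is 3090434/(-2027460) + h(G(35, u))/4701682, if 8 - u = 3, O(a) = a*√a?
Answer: -3610827133757/2383118046930 - 35*√35/2350841 ≈ -1.5153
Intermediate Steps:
O(a) = a^(3/2)
u = 5 (u = 8 - 1*3 = 8 - 3 = 5)
h(I) = (-1 + I^(3/2))²
3090434/(-2027460) + h(G(35, u))/4701682 = 3090434/(-2027460) + (-1 + 35^(3/2))²/4701682 = 3090434*(-1/2027460) + (-1 + 35*√35)²*(1/4701682) = -1545217/1013730 + (-1 + 35*√35)²/4701682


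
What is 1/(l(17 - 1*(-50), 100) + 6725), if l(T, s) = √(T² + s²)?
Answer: 6725/45211136 - √14489/45211136 ≈ 0.00014608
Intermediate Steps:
1/(l(17 - 1*(-50), 100) + 6725) = 1/(√((17 - 1*(-50))² + 100²) + 6725) = 1/(√((17 + 50)² + 10000) + 6725) = 1/(√(67² + 10000) + 6725) = 1/(√(4489 + 10000) + 6725) = 1/(√14489 + 6725) = 1/(6725 + √14489)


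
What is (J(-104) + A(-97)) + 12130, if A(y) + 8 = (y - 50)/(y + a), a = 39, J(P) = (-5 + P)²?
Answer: 1392321/58 ≈ 24006.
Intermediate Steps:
A(y) = -8 + (-50 + y)/(39 + y) (A(y) = -8 + (y - 50)/(y + 39) = -8 + (-50 + y)/(39 + y))
(J(-104) + A(-97)) + 12130 = ((-5 - 104)² + (-362 - 7*(-97))/(39 - 97)) + 12130 = ((-109)² + (-362 + 679)/(-58)) + 12130 = (11881 - 1/58*317) + 12130 = (11881 - 317/58) + 12130 = 688781/58 + 12130 = 1392321/58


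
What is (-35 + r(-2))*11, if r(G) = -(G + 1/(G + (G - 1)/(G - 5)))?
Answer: -356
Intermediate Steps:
r(G) = -G - 1/(G + (-1 + G)/(-5 + G)) (r(G) = -(G + 1/(G + (-1 + G)/(-5 + G))) = -G - 1/(G + (-1 + G)/(-5 + G)))
(-35 + r(-2))*11 = (-35 + (-5 + (-2)**3 - 4*(-2)**2)/(1 - 1*(-2)**2 + 4*(-2)))*11 = (-35 + (-5 - 8 - 4*4)/(1 - 1*4 - 8))*11 = (-35 + (-5 - 8 - 16)/(1 - 4 - 8))*11 = (-35 - 29/(-11))*11 = (-35 - 1/11*(-29))*11 = (-35 + 29/11)*11 = -356/11*11 = -356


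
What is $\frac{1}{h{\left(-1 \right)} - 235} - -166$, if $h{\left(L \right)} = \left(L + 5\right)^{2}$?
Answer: $\frac{36353}{219} \approx 166.0$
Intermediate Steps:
$h{\left(L \right)} = \left(5 + L\right)^{2}$
$\frac{1}{h{\left(-1 \right)} - 235} - -166 = \frac{1}{\left(5 - 1\right)^{2} - 235} - -166 = \frac{1}{4^{2} - 235} + 166 = \frac{1}{16 - 235} + 166 = \frac{1}{-219} + 166 = - \frac{1}{219} + 166 = \frac{36353}{219}$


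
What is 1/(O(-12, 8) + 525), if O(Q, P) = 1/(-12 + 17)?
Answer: 5/2626 ≈ 0.0019040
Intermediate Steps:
O(Q, P) = ⅕ (O(Q, P) = 1/5 = ⅕)
1/(O(-12, 8) + 525) = 1/(⅕ + 525) = 1/(2626/5) = 5/2626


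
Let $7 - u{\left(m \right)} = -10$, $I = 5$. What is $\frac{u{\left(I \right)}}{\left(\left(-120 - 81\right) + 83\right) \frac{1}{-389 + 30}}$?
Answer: $\frac{6103}{118} \approx 51.72$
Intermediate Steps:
$u{\left(m \right)} = 17$ ($u{\left(m \right)} = 7 - -10 = 7 + 10 = 17$)
$\frac{u{\left(I \right)}}{\left(\left(-120 - 81\right) + 83\right) \frac{1}{-389 + 30}} = \frac{17}{\left(\left(-120 - 81\right) + 83\right) \frac{1}{-389 + 30}} = \frac{17}{\left(\left(-120 - 81\right) + 83\right) \frac{1}{-359}} = \frac{17}{\left(-201 + 83\right) \left(- \frac{1}{359}\right)} = \frac{17}{\left(-118\right) \left(- \frac{1}{359}\right)} = \frac{17}{\frac{118}{359}} = 17 \cdot \frac{359}{118} = \frac{6103}{118}$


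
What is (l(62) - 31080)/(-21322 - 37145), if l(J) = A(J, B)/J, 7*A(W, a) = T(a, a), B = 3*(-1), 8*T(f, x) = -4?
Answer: 26977441/50749356 ≈ 0.53158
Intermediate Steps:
T(f, x) = -1/2 (T(f, x) = (1/8)*(-4) = -1/2)
B = -3
A(W, a) = -1/14 (A(W, a) = (1/7)*(-1/2) = -1/14)
l(J) = -1/(14*J)
(l(62) - 31080)/(-21322 - 37145) = (-1/14/62 - 31080)/(-21322 - 37145) = (-1/14*1/62 - 31080)/(-58467) = (-1/868 - 31080)*(-1/58467) = -26977441/868*(-1/58467) = 26977441/50749356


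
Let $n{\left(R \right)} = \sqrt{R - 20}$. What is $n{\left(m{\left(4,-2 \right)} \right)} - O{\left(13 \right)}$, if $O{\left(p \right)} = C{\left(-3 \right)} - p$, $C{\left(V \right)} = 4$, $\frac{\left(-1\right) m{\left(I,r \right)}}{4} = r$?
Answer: $9 + 2 i \sqrt{3} \approx 9.0 + 3.4641 i$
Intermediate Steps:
$m{\left(I,r \right)} = - 4 r$
$n{\left(R \right)} = \sqrt{-20 + R}$
$O{\left(p \right)} = 4 - p$
$n{\left(m{\left(4,-2 \right)} \right)} - O{\left(13 \right)} = \sqrt{-20 - -8} - \left(4 - 13\right) = \sqrt{-20 + 8} - \left(4 - 13\right) = \sqrt{-12} - -9 = 2 i \sqrt{3} + 9 = 9 + 2 i \sqrt{3}$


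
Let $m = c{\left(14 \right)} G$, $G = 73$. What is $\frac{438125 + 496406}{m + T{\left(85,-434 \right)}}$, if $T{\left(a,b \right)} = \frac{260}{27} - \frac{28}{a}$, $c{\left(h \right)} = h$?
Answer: $\frac{2144748645}{2366834} \approx 906.17$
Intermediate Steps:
$T{\left(a,b \right)} = \frac{260}{27} - \frac{28}{a}$ ($T{\left(a,b \right)} = 260 \cdot \frac{1}{27} - \frac{28}{a} = \frac{260}{27} - \frac{28}{a}$)
$m = 1022$ ($m = 14 \cdot 73 = 1022$)
$\frac{438125 + 496406}{m + T{\left(85,-434 \right)}} = \frac{438125 + 496406}{1022 + \left(\frac{260}{27} - \frac{28}{85}\right)} = \frac{934531}{1022 + \left(\frac{260}{27} - \frac{28}{85}\right)} = \frac{934531}{1022 + \frac{21344}{2295}} = \frac{934531}{\frac{2366834}{2295}} = 934531 \cdot \frac{2295}{2366834} = \frac{2144748645}{2366834}$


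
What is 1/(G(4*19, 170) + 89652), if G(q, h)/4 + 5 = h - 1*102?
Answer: 1/89904 ≈ 1.1123e-5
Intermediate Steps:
G(q, h) = -428 + 4*h (G(q, h) = -20 + 4*(h - 1*102) = -20 + 4*(h - 102) = -20 + 4*(-102 + h) = -20 + (-408 + 4*h) = -428 + 4*h)
1/(G(4*19, 170) + 89652) = 1/((-428 + 4*170) + 89652) = 1/((-428 + 680) + 89652) = 1/(252 + 89652) = 1/89904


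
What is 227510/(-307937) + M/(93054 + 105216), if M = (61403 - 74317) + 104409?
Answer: -3386742377/12210933798 ≈ -0.27735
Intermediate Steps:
M = 91495 (M = -12914 + 104409 = 91495)
227510/(-307937) + M/(93054 + 105216) = 227510/(-307937) + 91495/(93054 + 105216) = 227510*(-1/307937) + 91495/198270 = -227510/307937 + 91495*(1/198270) = -227510/307937 + 18299/39654 = -3386742377/12210933798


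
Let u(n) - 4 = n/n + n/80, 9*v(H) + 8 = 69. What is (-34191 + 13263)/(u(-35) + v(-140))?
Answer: -3013632/1633 ≈ -1845.5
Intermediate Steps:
v(H) = 61/9 (v(H) = -8/9 + (1/9)*69 = -8/9 + 23/3 = 61/9)
u(n) = 5 + n/80 (u(n) = 4 + (n/n + n/80) = 4 + (1 + n*(1/80)) = 4 + (1 + n/80) = 5 + n/80)
(-34191 + 13263)/(u(-35) + v(-140)) = (-34191 + 13263)/((5 + (1/80)*(-35)) + 61/9) = -20928/((5 - 7/16) + 61/9) = -20928/(73/16 + 61/9) = -20928/1633/144 = -20928*144/1633 = -3013632/1633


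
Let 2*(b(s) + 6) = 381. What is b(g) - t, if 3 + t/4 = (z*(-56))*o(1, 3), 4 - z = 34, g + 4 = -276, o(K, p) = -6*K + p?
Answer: 40713/2 ≈ 20357.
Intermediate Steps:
o(K, p) = p - 6*K
g = -280 (g = -4 - 276 = -280)
z = -30 (z = 4 - 1*34 = 4 - 34 = -30)
b(s) = 369/2 (b(s) = -6 + (½)*381 = -6 + 381/2 = 369/2)
t = -20172 (t = -12 + 4*((-30*(-56))*(3 - 6*1)) = -12 + 4*(1680*(3 - 6)) = -12 + 4*(1680*(-3)) = -12 + 4*(-5040) = -12 - 20160 = -20172)
b(g) - t = 369/2 - 1*(-20172) = 369/2 + 20172 = 40713/2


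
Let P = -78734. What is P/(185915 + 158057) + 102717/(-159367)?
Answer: -23939686651/27408892862 ≈ -0.87343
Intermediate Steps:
P/(185915 + 158057) + 102717/(-159367) = -78734/(185915 + 158057) + 102717/(-159367) = -78734/343972 + 102717*(-1/159367) = -78734*1/343972 - 102717/159367 = -39367/171986 - 102717/159367 = -23939686651/27408892862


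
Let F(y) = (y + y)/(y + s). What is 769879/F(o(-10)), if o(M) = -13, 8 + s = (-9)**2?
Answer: -23096370/13 ≈ -1.7766e+6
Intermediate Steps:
s = 73 (s = -8 + (-9)**2 = -8 + 81 = 73)
F(y) = 2*y/(73 + y) (F(y) = (y + y)/(y + 73) = (2*y)/(73 + y) = 2*y/(73 + y))
769879/F(o(-10)) = 769879/((2*(-13)/(73 - 13))) = 769879/((2*(-13)/60)) = 769879/((2*(-13)*(1/60))) = 769879/(-13/30) = 769879*(-30/13) = -23096370/13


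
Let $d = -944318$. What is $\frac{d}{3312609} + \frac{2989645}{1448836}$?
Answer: $\frac{8535363019957}{4799427173124} \approx 1.7784$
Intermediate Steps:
$\frac{d}{3312609} + \frac{2989645}{1448836} = - \frac{944318}{3312609} + \frac{2989645}{1448836} = \frac{8535363019957}{4799427173124}$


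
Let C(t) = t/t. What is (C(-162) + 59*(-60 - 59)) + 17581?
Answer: 10561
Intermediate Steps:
C(t) = 1
(C(-162) + 59*(-60 - 59)) + 17581 = (1 + 59*(-60 - 59)) + 17581 = (1 + 59*(-119)) + 17581 = (1 - 7021) + 17581 = -7020 + 17581 = 10561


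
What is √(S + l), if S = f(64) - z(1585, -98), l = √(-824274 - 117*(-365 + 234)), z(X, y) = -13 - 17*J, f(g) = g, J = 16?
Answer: √(349 + 9*I*√9987) ≈ 25.63 + 17.546*I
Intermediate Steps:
z(X, y) = -285 (z(X, y) = -13 - 17*16 = -13 - 272 = -285)
l = 9*I*√9987 (l = √(-824274 - 117*(-131)) = √(-824274 + 15327) = √(-808947) = 9*I*√9987 ≈ 899.42*I)
S = 349 (S = 64 - 1*(-285) = 64 + 285 = 349)
√(S + l) = √(349 + 9*I*√9987)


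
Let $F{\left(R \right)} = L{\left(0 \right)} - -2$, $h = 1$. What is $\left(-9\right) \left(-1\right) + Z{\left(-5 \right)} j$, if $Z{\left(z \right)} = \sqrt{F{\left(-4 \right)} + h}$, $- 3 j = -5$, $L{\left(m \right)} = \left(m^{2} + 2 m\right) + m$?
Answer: $9 + \frac{5 \sqrt{3}}{3} \approx 11.887$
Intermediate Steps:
$L{\left(m \right)} = m^{2} + 3 m$
$j = \frac{5}{3}$ ($j = \left(- \frac{1}{3}\right) \left(-5\right) = \frac{5}{3} \approx 1.6667$)
$F{\left(R \right)} = 2$ ($F{\left(R \right)} = 0 \left(3 + 0\right) - -2 = 0 \cdot 3 + 2 = 0 + 2 = 2$)
$Z{\left(z \right)} = \sqrt{3}$ ($Z{\left(z \right)} = \sqrt{2 + 1} = \sqrt{3}$)
$\left(-9\right) \left(-1\right) + Z{\left(-5 \right)} j = \left(-9\right) \left(-1\right) + \sqrt{3} \cdot \frac{5}{3} = 9 + \frac{5 \sqrt{3}}{3}$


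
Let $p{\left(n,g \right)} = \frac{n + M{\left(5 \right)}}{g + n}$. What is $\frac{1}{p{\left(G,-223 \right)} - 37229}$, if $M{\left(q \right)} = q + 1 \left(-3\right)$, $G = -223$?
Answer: $- \frac{446}{16603913} \approx -2.6861 \cdot 10^{-5}$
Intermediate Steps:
$M{\left(q \right)} = -3 + q$ ($M{\left(q \right)} = q - 3 = -3 + q$)
$p{\left(n,g \right)} = \frac{2 + n}{g + n}$ ($p{\left(n,g \right)} = \frac{n + \left(-3 + 5\right)}{g + n} = \frac{n + 2}{g + n} = \frac{2 + n}{g + n}$)
$\frac{1}{p{\left(G,-223 \right)} - 37229} = \frac{1}{\frac{2 - 223}{-223 - 223} - 37229} = \frac{1}{\frac{1}{-446} \left(-221\right) - 37229} = \frac{1}{\left(- \frac{1}{446}\right) \left(-221\right) - 37229} = \frac{1}{\frac{221}{446} - 37229} = \frac{1}{- \frac{16603913}{446}} = - \frac{446}{16603913}$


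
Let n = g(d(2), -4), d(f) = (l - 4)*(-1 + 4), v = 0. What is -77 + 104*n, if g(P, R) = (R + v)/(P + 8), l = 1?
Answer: 339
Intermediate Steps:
d(f) = -9 (d(f) = (1 - 4)*(-1 + 4) = -3*3 = -9)
g(P, R) = R/(8 + P) (g(P, R) = (R + 0)/(P + 8) = R/(8 + P))
n = 4 (n = -4/(8 - 9) = -4/(-1) = -4*(-1) = 4)
-77 + 104*n = -77 + 104*4 = -77 + 416 = 339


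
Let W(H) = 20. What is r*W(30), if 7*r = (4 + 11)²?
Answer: 4500/7 ≈ 642.86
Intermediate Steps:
r = 225/7 (r = (4 + 11)²/7 = (⅐)*15² = (⅐)*225 = 225/7 ≈ 32.143)
r*W(30) = (225/7)*20 = 4500/7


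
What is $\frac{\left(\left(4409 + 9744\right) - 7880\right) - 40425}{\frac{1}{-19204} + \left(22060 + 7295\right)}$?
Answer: $- \frac{655855008}{563733419} \approx -1.1634$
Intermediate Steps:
$\frac{\left(\left(4409 + 9744\right) - 7880\right) - 40425}{\frac{1}{-19204} + \left(22060 + 7295\right)} = \frac{\left(14153 - 7880\right) - 40425}{- \frac{1}{19204} + 29355} = \frac{6273 - 40425}{\frac{563733419}{19204}} = \left(-34152\right) \frac{19204}{563733419} = - \frac{655855008}{563733419}$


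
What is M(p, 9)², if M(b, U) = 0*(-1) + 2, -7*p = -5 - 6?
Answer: 4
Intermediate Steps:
p = 11/7 (p = -(-5 - 6)/7 = -⅐*(-11) = 11/7 ≈ 1.5714)
M(b, U) = 2 (M(b, U) = 0 + 2 = 2)
M(p, 9)² = 2² = 4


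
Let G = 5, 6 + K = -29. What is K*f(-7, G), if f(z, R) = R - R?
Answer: 0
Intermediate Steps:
K = -35 (K = -6 - 29 = -35)
f(z, R) = 0
K*f(-7, G) = -35*0 = 0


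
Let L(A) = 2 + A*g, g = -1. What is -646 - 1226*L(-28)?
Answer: -37426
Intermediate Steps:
L(A) = 2 - A (L(A) = 2 + A*(-1) = 2 - A)
-646 - 1226*L(-28) = -646 - 1226*(2 - 1*(-28)) = -646 - 1226*(2 + 28) = -646 - 1226*30 = -646 - 36780 = -37426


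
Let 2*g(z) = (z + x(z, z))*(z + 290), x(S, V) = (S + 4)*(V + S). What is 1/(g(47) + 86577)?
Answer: 2/1804571 ≈ 1.1083e-6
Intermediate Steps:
x(S, V) = (4 + S)*(S + V)
g(z) = (290 + z)*(2*z² + 9*z)/2 (g(z) = ((z + (z² + 4*z + 4*z + z*z))*(z + 290))/2 = ((z + (z² + 4*z + 4*z + z²))*(290 + z))/2 = ((z + (2*z² + 8*z))*(290 + z))/2 = ((2*z² + 9*z)*(290 + z))/2 = ((290 + z)*(2*z² + 9*z))/2 = (290 + z)*(2*z² + 9*z)/2)
1/(g(47) + 86577) = 1/((½)*47*(2610 + 2*47² + 589*47) + 86577) = 1/((½)*47*(2610 + 2*2209 + 27683) + 86577) = 1/((½)*47*(2610 + 4418 + 27683) + 86577) = 1/((½)*47*34711 + 86577) = 1/(1631417/2 + 86577) = 1/(1804571/2) = 2/1804571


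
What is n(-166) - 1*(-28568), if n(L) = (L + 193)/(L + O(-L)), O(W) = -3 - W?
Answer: 9570253/335 ≈ 28568.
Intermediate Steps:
n(L) = (193 + L)/(-3 + 2*L) (n(L) = (L + 193)/(L + (-3 - (-1)*L)) = (193 + L)/(L + (-3 + L)) = (193 + L)/(-3 + 2*L))
n(-166) - 1*(-28568) = (193 - 166)/(-3 + 2*(-166)) - 1*(-28568) = 27/(-3 - 332) + 28568 = 27/(-335) + 28568 = -1/335*27 + 28568 = -27/335 + 28568 = 9570253/335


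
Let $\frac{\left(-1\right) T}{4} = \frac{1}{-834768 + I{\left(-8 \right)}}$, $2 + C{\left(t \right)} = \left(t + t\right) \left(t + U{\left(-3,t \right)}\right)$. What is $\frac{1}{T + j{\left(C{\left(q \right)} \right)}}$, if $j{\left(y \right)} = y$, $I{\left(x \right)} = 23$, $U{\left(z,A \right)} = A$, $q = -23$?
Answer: $\frac{834745}{1764650934} \approx 0.00047304$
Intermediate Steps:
$C{\left(t \right)} = -2 + 4 t^{2}$ ($C{\left(t \right)} = -2 + \left(t + t\right) \left(t + t\right) = -2 + 2 t 2 t = -2 + 4 t^{2}$)
$T = \frac{4}{834745}$ ($T = - \frac{4}{-834768 + 23} = - \frac{4}{-834745} = \left(-4\right) \left(- \frac{1}{834745}\right) = \frac{4}{834745} \approx 4.7919 \cdot 10^{-6}$)
$\frac{1}{T + j{\left(C{\left(q \right)} \right)}} = \frac{1}{\frac{4}{834745} - \left(2 - 4 \left(-23\right)^{2}\right)} = \frac{1}{\frac{4}{834745} + \left(-2 + 4 \cdot 529\right)} = \frac{1}{\frac{4}{834745} + \left(-2 + 2116\right)} = \frac{1}{\frac{4}{834745} + 2114} = \frac{1}{\frac{1764650934}{834745}} = \frac{834745}{1764650934}$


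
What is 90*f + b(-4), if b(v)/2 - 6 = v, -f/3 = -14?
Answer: 3784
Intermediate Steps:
f = 42 (f = -3*(-14) = 42)
b(v) = 12 + 2*v
90*f + b(-4) = 90*42 + (12 + 2*(-4)) = 3780 + (12 - 8) = 3780 + 4 = 3784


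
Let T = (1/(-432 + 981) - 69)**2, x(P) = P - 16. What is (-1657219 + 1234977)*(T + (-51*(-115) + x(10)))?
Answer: -22155957389998/4941 ≈ -4.4841e+9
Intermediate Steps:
x(P) = -16 + P
T = 1434894400/301401 (T = (1/549 - 69)**2 = (-37880/549)**2 = 1434894400/301401 ≈ 4760.8)
(-1657219 + 1234977)*(T + (-51*(-115) + x(10))) = (-1657219 + 1234977)*(1434894400/301401 + (-51*(-115) + (-16 + 10))) = -422242*(1434894400/301401 + (5865 - 6)) = -422242*(1434894400/301401 + 5859) = -422242*3200802859/301401 = -22155957389998/4941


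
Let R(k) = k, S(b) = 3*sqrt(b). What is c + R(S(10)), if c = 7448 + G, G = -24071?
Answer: -16623 + 3*sqrt(10) ≈ -16614.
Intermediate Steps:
c = -16623 (c = 7448 - 24071 = -16623)
c + R(S(10)) = -16623 + 3*sqrt(10)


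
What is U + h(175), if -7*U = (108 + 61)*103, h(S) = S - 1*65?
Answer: -16637/7 ≈ -2376.7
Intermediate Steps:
h(S) = -65 + S (h(S) = S - 65 = -65 + S)
U = -17407/7 (U = -(108 + 61)*103/7 = -169*103/7 = -⅐*17407 = -17407/7 ≈ -2486.7)
U + h(175) = -17407/7 + (-65 + 175) = -17407/7 + 110 = -16637/7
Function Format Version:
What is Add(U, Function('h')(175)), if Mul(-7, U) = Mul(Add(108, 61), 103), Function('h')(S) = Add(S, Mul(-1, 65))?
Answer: Rational(-16637, 7) ≈ -2376.7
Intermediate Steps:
Function('h')(S) = Add(-65, S) (Function('h')(S) = Add(S, -65) = Add(-65, S))
U = Rational(-17407, 7) (U = Mul(Rational(-1, 7), Mul(Add(108, 61), 103)) = Mul(Rational(-1, 7), Mul(169, 103)) = Mul(Rational(-1, 7), 17407) = Rational(-17407, 7) ≈ -2486.7)
Add(U, Function('h')(175)) = Add(Rational(-17407, 7), Add(-65, 175)) = Add(Rational(-17407, 7), 110) = Rational(-16637, 7)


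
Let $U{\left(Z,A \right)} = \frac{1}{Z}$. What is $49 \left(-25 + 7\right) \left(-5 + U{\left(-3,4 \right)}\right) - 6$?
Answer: $4698$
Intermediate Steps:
$49 \left(-25 + 7\right) \left(-5 + U{\left(-3,4 \right)}\right) - 6 = 49 \left(-25 + 7\right) \left(-5 + \frac{1}{-3}\right) - 6 = 49 \left(- 18 \left(-5 - \frac{1}{3}\right)\right) - 6 = 49 \left(\left(-18\right) \left(- \frac{16}{3}\right)\right) - 6 = 49 \cdot 96 - 6 = 4704 - 6 = 4698$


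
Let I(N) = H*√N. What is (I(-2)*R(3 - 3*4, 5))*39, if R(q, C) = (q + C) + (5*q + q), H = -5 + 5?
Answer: 0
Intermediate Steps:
H = 0
R(q, C) = C + 7*q (R(q, C) = (C + q) + 6*q = C + 7*q)
I(N) = 0 (I(N) = 0*√N = 0)
(I(-2)*R(3 - 3*4, 5))*39 = (0*(5 + 7*(3 - 3*4)))*39 = (0*(5 + 7*(3 - 12)))*39 = (0*(5 + 7*(-9)))*39 = (0*(5 - 63))*39 = (0*(-58))*39 = 0*39 = 0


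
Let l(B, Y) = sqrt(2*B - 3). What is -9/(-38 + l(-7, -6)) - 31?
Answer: -14983/487 + 3*I*sqrt(17)/487 ≈ -30.766 + 0.025399*I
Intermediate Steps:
l(B, Y) = sqrt(-3 + 2*B)
-9/(-38 + l(-7, -6)) - 31 = -9/(-38 + sqrt(-3 + 2*(-7))) - 31 = -9/(-38 + sqrt(-3 - 14)) - 31 = -9/(-38 + sqrt(-17)) - 31 = -9/(-38 + I*sqrt(17)) - 31 = -31 - 9/(-38 + I*sqrt(17))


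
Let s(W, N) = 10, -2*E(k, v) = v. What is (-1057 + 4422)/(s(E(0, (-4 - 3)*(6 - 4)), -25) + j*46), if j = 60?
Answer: 673/554 ≈ 1.2148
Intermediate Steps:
E(k, v) = -v/2
(-1057 + 4422)/(s(E(0, (-4 - 3)*(6 - 4)), -25) + j*46) = (-1057 + 4422)/(10 + 60*46) = 3365/(10 + 2760) = 3365/2770 = 3365*(1/2770) = 673/554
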